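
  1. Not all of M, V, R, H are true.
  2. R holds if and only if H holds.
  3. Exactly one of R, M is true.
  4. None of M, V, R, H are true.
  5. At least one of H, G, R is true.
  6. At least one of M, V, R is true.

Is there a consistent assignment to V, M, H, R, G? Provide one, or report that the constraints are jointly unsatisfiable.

UNSATISFIABLE

Case M = True:
  Constraint (4) is violated (M=T) — contradiction.
Case M = False:
  (3) with M=F forces R = True.
  Constraint (4) is violated (R=T) — contradiction.
Both cases fail — unsatisfiable.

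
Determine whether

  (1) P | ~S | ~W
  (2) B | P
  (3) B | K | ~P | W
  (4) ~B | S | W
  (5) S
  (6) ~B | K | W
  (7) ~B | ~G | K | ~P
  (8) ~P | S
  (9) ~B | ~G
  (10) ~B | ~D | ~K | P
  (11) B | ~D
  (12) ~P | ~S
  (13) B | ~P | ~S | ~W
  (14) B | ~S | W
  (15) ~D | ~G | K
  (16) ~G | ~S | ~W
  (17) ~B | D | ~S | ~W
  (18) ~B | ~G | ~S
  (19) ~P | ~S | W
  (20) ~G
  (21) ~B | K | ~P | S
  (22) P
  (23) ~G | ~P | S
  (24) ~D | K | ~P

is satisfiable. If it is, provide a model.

The formula is unsatisfiable.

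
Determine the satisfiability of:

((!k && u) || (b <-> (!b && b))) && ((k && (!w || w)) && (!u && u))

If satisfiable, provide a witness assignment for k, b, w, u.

Unsatisfiable — no assignment works.

Case u = True: the conjunct !u is False.
Case u = False: the conjunct u is False.
Both cases fail — unsatisfiable.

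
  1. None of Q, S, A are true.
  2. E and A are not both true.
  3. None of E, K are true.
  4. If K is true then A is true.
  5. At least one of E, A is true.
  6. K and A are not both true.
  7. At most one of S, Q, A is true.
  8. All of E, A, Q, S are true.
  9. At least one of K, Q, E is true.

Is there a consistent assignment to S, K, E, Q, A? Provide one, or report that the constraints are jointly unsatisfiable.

Case S = True:
  Constraint (1) is violated (S=T) — contradiction.
Case S = False:
  Constraint (8) is violated (S=F) — contradiction.
Both cases fail — unsatisfiable.

Unsatisfiable — no assignment works.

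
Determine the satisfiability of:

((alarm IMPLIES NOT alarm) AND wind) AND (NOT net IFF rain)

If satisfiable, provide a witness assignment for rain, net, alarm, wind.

rain=F, net=T, alarm=F, wind=T

  (alarm IMPLIES NOT alarm) AND wind = True
    alarm IMPLIES NOT alarm = True
      NOT alarm = True
  NOT net IFF rain = True
    NOT net = False
Both conjuncts True, so the formula holds.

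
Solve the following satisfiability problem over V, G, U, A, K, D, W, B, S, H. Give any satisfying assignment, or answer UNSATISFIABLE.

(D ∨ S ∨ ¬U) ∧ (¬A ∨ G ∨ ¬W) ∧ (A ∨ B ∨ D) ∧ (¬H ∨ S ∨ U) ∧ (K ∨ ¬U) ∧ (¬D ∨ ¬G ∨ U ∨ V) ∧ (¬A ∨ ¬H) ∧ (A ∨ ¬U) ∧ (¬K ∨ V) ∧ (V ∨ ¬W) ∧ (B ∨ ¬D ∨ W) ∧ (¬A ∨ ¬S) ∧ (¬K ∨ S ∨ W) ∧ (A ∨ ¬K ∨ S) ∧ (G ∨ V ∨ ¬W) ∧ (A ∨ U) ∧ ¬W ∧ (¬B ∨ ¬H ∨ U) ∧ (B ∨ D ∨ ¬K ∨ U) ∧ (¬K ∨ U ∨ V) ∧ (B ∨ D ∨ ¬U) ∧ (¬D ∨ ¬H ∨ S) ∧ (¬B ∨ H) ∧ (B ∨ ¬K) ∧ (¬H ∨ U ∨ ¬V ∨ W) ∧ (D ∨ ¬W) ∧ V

Unit clause (¬W) forces W = False.
Unit clause (V) forces V = True.
Set G = False.
Try U = True:
  (K ∨ ¬U) forces K = True.
  (A ∨ ¬U) forces A = True.
  (¬A ∨ ¬H) forces H = False.
  (¬A ∨ ¬S) forces S = False.
  clause (¬K ∨ S ∨ W) is falsified — backtrack.
So U = False.
  then (A ∨ U) forces A = True.
  then (¬H ∨ U ∨ ¬V ∨ W) forces H = False.
  then (¬A ∨ ¬S) forces S = False.
  then (¬K ∨ S ∨ W) forces K = False.
  then (¬B ∨ H) forces B = False.
  then (B ∨ ¬D ∨ W) forces D = False.
All clauses satisfied.

V: True, G: False, U: False, A: True, K: False, D: False, W: False, B: False, S: False, H: False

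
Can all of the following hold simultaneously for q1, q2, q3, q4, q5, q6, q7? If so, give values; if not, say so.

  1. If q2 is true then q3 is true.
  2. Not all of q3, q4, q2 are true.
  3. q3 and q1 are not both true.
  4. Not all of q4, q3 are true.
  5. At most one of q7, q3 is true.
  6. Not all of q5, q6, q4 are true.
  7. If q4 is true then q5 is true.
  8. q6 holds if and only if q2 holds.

q1=T; q2=F; q3=F; q4=F; q5=F; q6=F; q7=T

  (1) q2=F ⇒ q3: vacuous ✓
  (2) {q3, q4, q2}: 0/3 true — not all ✓
  (3) q3=F, q1=T — not both ✓
  (4) {q4, q3}: 0/2 true — not all ✓
  (5) {q7, q3}: 1 true — at most one ✓
  (6) {q5, q6, q4}: 0/3 true — not all ✓
  (7) q4=F ⇒ q5: vacuous ✓
  (8) q6=F, q2=F — same ✓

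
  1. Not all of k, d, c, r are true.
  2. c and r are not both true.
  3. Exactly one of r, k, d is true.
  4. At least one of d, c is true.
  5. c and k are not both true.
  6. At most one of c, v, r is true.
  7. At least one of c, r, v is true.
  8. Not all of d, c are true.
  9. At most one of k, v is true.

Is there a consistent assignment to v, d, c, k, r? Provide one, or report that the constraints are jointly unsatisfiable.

v = True, d = True, c = False, k = False, r = False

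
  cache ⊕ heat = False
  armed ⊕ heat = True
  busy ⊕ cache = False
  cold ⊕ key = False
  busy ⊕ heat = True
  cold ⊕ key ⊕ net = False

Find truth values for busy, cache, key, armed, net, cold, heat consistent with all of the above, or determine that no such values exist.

Adding constraints 1, 3, 5 mod 2: every variable appears an even number of times on the left, so the left side is 0.
But the right sides sum to 1 (mod 2). 0 ≠ 1 — the system is inconsistent.

The formula is unsatisfiable.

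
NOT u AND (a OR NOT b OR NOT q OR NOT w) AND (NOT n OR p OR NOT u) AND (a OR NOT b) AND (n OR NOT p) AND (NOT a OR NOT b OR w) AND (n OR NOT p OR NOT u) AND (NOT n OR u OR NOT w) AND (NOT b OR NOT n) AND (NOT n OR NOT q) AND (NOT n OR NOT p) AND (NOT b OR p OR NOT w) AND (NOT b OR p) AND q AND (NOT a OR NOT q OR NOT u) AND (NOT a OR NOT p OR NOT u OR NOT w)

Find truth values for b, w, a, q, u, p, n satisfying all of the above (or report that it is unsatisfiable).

b = False, w = True, a = False, q = True, u = False, p = False, n = False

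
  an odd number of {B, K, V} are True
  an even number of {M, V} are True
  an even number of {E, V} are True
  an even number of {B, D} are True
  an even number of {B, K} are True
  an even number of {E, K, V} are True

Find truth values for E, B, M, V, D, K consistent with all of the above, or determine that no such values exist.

E: True; B: False; M: True; V: True; D: False; K: False

{B, K, V}: 1 true → odd ✓
{M, V}: 2 true → even ✓
{E, V}: 2 true → even ✓
{B, D}: 0 true → even ✓
{B, K}: 0 true → even ✓
{E, K, V}: 2 true → even ✓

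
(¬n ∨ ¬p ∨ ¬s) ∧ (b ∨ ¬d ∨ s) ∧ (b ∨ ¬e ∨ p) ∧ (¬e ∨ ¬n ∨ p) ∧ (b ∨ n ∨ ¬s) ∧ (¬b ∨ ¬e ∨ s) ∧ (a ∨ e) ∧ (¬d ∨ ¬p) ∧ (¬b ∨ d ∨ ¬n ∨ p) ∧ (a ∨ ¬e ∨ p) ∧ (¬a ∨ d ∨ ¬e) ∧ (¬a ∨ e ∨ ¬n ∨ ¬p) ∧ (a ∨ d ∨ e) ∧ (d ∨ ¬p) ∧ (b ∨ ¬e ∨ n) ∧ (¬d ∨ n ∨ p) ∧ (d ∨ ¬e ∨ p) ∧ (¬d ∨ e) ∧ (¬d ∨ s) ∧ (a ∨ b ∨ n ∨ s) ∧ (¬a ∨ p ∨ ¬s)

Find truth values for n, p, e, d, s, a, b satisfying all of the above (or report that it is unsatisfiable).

n = False, p = False, e = False, d = False, s = False, a = True, b = False

Set n = False.
Set p = False.
  then (¬d ∨ n ∨ p) forces d = False.
  then (d ∨ ¬e ∨ p) forces e = False.
  then (a ∨ e) forces a = True.
  then (¬a ∨ p ∨ ¬s) forces s = False.
Set b = False.
All clauses satisfied.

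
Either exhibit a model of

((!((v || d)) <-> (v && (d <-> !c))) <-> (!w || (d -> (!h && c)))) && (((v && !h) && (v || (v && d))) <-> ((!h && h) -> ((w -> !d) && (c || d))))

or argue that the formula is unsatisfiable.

d = False, w = True, v = True, c = False, h = False

  (!((v || d)) <-> (v && (d <-> !c))) <-> (!w || (d -> (!h && c))) = True
    !((v || d)) <-> (v && (d <-> !c)) = True
      !((v || d)) = False
        v || d = True
      v && (d <-> !c) = False
        d <-> !c = False
          !c = True
    !w || (d -> (!h && c)) = True
      !w = False
      d -> (!h && c) = True
        !h && c = False
          !h = True
  ((v && !h) && (v || (v && d))) <-> ((!h && h) -> ((w -> !d) && (c || d))) = True
    (v && !h) && (v || (v && d)) = True
      v && !h = True
        !h = True
      v || (v && d) = True
        v && d = False
    (!h && h) -> ((w -> !d) && (c || d)) = True
      !h && h = False
        !h = True
      (w -> !d) && (c || d) = False
        w -> !d = True
          !d = True
        c || d = False
Both conjuncts True, so the formula holds.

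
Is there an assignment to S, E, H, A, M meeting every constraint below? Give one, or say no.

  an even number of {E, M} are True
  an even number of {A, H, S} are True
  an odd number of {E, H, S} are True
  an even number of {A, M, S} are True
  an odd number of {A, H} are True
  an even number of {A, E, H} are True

S = True; E = True; H = True; A = False; M = True

{E, M}: 2 true → even ✓
{A, H, S}: 2 true → even ✓
{E, H, S}: 3 true → odd ✓
{A, M, S}: 2 true → even ✓
{A, H}: 1 true → odd ✓
{A, E, H}: 2 true → even ✓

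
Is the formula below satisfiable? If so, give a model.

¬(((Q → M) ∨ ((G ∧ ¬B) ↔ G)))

G=T; Q=T; B=T; M=F

  ¬(((Q → M) ∨ ((G ∧ ¬B) ↔ G))) = True
    (Q → M) ∨ ((G ∧ ¬B) ↔ G) = False
      Q → M = False
      (G ∧ ¬B) ↔ G = False
        G ∧ ¬B = False
          ¬B = False
The formula evaluates to True.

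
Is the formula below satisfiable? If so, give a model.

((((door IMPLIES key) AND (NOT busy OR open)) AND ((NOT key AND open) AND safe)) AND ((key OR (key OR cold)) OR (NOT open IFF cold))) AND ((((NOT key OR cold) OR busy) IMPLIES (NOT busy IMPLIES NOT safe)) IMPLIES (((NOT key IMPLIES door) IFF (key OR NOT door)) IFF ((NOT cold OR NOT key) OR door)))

door=F; cold=F; key=F; busy=F; open=T; safe=T

  (((door IMPLIES key) AND (NOT busy OR open)) AND ((NOT key AND open) AND safe)) AND ((key OR (key OR cold)) OR (NOT open IFF cold)) = True
    ((door IMPLIES key) AND (NOT busy OR open)) AND ((NOT key AND open) AND safe) = True
      (door IMPLIES key) AND (NOT busy OR open) = True
        door IMPLIES key = True
        NOT busy OR open = True
          NOT busy = True
      (NOT key AND open) AND safe = True
        NOT key AND open = True
          NOT key = True
    (key OR (key OR cold)) OR (NOT open IFF cold) = True
      key OR (key OR cold) = False
        key OR cold = False
      NOT open IFF cold = True
        NOT open = False
  (((NOT key OR cold) OR busy) IMPLIES (NOT busy IMPLIES NOT safe)) IMPLIES (((NOT key IMPLIES door) IFF (key OR NOT door)) IFF ((NOT cold OR NOT key) OR door)) = True
    ((NOT key OR cold) OR busy) IMPLIES (NOT busy IMPLIES NOT safe) = False
      (NOT key OR cold) OR busy = True
        NOT key OR cold = True
          NOT key = True
      NOT busy IMPLIES NOT safe = False
        NOT busy = True
        NOT safe = False
    ((NOT key IMPLIES door) IFF (key OR NOT door)) IFF ((NOT cold OR NOT key) OR door) = False
      (NOT key IMPLIES door) IFF (key OR NOT door) = False
        NOT key IMPLIES door = False
          NOT key = True
        key OR NOT door = True
          NOT door = True
      (NOT cold OR NOT key) OR door = True
        NOT cold OR NOT key = True
          NOT cold = True
          NOT key = True
Both conjuncts True, so the formula holds.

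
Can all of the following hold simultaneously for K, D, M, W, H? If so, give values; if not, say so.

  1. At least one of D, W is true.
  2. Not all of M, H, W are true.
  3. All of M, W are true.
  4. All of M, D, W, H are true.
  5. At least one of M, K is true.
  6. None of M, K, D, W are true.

UNSATISFIABLE

Case D = True:
  Constraint (6) is violated (D=T) — contradiction.
Case D = False:
  Constraint (4) is violated (D=F) — contradiction.
Both cases fail — unsatisfiable.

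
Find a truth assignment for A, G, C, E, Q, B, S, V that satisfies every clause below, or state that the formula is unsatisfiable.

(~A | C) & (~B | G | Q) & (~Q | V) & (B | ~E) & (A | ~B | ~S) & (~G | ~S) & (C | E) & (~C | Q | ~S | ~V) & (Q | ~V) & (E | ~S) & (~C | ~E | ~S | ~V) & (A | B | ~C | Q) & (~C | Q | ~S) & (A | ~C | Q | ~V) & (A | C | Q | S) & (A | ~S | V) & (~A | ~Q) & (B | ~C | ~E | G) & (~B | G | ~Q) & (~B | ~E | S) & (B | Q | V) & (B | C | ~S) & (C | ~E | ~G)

A=F; G=T; C=T; E=F; Q=F; B=T; S=F; V=F

Set A = False.
Set G = True.
  then (~G | ~S) forces S = False.
Set C = True.
Set E = False.
Set Q = False.
  then (Q | ~V) forces V = False.
  then (A | B | ~C | Q) forces B = True.
All clauses satisfied.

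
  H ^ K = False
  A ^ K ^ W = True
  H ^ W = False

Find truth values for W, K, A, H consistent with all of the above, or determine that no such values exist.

W=F; K=F; A=T; H=F

H ^ K = F ^ F = False ✓
A ^ K ^ W = T ^ F ^ F = True ✓
H ^ W = F ^ F = False ✓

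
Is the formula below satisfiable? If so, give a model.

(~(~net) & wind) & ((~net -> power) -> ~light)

net: True, power: False, light: False, wind: True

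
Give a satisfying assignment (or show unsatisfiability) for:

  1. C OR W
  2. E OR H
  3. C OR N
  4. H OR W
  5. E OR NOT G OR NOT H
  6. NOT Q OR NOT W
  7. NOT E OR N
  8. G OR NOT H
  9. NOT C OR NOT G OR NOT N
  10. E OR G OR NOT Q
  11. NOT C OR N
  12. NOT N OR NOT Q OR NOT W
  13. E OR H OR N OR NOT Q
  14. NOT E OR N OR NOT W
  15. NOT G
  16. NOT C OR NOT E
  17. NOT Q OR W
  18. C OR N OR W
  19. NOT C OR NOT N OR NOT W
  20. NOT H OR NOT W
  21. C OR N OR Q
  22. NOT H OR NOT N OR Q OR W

Unit clause (NOT G) forces G = False.
In (G OR NOT H) only NOT H is left, so H = False.
In (E OR H) only E is left, so E = True.
In (H OR W) only W is left, so W = True.
In (NOT Q OR NOT W) only NOT Q is left, so Q = False.
In (NOT E OR N) only N is left, so N = True.
In (NOT C OR NOT E) only NOT C is left, so C = False.
All clauses satisfied.

G: False; C: False; W: True; N: True; Q: False; E: True; H: False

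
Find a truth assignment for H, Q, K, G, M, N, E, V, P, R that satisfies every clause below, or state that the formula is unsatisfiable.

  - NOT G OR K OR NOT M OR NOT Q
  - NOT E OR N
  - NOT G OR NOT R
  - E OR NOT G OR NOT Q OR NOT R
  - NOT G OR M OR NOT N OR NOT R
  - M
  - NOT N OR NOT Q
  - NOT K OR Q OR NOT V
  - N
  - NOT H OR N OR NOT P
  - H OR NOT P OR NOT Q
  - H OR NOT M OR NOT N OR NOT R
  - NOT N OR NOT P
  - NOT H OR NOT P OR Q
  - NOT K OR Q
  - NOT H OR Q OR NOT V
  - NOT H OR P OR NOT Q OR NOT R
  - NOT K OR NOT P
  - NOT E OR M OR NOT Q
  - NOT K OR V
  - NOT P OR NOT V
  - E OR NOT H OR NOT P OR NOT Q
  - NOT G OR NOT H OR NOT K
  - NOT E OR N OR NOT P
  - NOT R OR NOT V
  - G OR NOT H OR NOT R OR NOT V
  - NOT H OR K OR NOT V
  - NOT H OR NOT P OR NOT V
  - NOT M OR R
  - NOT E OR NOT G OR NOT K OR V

Unit clause (M) forces M = True.
Unit clause (N) forces N = True.
In (NOT N OR NOT P) only NOT P is left, so P = False.
In (NOT M OR R) only R is left, so R = True.
In (NOT G OR NOT R) only NOT G is left, so G = False.
In (NOT N OR NOT Q) only NOT Q is left, so Q = False.
In (H OR NOT M OR NOT N OR NOT R) only H is left, so H = True.
In (NOT K OR Q) only NOT K is left, so K = False.
In (NOT H OR Q OR NOT V) only NOT V is left, so V = False.
Set E = True.
All clauses satisfied.

H = True, Q = False, K = False, G = False, M = True, N = True, E = True, V = False, P = False, R = True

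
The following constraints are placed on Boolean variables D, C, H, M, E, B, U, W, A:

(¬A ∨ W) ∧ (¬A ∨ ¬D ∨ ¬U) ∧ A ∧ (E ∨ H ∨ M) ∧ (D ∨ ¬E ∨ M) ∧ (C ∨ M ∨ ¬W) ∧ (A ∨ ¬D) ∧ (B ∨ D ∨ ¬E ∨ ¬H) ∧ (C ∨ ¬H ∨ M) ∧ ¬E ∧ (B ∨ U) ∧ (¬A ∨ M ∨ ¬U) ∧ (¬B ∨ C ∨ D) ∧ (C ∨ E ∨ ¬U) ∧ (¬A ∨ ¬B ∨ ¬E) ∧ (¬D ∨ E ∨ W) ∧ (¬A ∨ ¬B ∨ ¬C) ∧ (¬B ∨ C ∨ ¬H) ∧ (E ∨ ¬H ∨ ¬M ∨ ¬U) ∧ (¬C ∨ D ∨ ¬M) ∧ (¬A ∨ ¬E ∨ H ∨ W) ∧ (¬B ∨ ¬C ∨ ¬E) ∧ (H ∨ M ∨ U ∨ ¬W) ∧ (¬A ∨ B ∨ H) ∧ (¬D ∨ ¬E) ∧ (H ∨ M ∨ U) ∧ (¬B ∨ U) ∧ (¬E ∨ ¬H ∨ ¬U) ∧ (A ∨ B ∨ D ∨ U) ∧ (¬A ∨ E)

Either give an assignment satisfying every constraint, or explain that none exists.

Unsatisfiable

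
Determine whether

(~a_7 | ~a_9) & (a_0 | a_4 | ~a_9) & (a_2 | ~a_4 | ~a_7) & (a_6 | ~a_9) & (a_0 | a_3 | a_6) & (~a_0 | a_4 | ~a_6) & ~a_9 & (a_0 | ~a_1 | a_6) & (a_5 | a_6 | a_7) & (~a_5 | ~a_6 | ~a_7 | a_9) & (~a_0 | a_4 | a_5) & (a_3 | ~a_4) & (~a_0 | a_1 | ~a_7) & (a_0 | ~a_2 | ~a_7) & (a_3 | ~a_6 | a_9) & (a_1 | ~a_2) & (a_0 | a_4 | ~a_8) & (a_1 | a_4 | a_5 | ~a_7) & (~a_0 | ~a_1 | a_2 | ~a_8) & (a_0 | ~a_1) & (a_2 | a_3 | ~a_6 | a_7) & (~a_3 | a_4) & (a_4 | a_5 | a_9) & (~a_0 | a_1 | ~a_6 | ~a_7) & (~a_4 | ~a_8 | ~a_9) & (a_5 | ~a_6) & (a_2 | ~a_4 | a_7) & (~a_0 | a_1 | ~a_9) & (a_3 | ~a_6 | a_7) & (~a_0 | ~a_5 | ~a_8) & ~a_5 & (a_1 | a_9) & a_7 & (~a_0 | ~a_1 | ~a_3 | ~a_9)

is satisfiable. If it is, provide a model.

a_0 = True, a_1 = True, a_2 = True, a_3 = True, a_4 = True, a_5 = False, a_6 = False, a_7 = True, a_8 = True, a_9 = False

Unit clause (~a_9) forces a_9 = False.
Unit clause (~a_5) forces a_5 = False.
In (a_1 | a_9) only a_1 is left, so a_1 = True.
Unit clause (a_7) forces a_7 = True.
In (a_0 | ~a_1) only a_0 is left, so a_0 = True.
In (a_4 | a_5 | a_9) only a_4 is left, so a_4 = True.
In (a_5 | ~a_6) only ~a_6 is left, so a_6 = False.
In (a_2 | ~a_4 | ~a_7) only a_2 is left, so a_2 = True.
In (a_3 | ~a_4) only a_3 is left, so a_3 = True.
Set a_8 = True.
All clauses satisfied.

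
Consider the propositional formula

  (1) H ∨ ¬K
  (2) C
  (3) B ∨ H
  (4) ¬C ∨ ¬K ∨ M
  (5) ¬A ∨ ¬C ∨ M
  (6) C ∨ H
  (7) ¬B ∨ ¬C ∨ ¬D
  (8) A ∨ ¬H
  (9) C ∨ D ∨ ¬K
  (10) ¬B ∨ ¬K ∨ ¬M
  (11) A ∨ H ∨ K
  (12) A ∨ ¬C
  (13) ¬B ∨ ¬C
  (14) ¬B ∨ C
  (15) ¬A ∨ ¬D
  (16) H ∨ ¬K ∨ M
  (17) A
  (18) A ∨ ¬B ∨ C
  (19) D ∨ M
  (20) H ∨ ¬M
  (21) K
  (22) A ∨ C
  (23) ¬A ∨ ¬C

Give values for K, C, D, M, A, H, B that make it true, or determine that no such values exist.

Unsatisfiable — no assignment works.

Case C = True:
  (A ∨ ¬C) forces A = True.
  Clause (¬A ∨ ¬C) is falsified — contradiction.
Case C = False:
  Clause (C) is falsified — contradiction.
Both cases fail, so the formula is unsatisfiable.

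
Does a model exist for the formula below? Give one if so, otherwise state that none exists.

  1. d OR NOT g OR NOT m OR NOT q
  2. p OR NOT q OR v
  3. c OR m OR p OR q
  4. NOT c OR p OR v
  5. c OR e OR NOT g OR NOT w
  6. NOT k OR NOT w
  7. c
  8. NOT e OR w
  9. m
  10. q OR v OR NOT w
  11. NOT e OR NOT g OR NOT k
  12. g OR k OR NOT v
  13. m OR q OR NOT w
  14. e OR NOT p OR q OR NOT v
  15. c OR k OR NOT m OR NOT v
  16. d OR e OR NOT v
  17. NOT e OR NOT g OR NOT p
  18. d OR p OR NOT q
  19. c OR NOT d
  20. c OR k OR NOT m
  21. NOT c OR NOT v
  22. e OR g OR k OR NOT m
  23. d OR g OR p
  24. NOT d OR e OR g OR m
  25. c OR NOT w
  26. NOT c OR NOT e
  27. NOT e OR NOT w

Unit clause (c) forces c = True.
Unit clause (m) forces m = True.
In (NOT c OR NOT v) only NOT v is left, so v = False.
In (NOT c OR NOT e) only NOT e is left, so e = False.
In (NOT c OR p OR v) only p is left, so p = True.
Set w = False.
Set k = True.
Set g = True.
Set d = True.
Set q = False.
All clauses satisfied.

m = True; c = True; p = True; e = False; w = False; k = True; v = False; g = True; d = True; q = False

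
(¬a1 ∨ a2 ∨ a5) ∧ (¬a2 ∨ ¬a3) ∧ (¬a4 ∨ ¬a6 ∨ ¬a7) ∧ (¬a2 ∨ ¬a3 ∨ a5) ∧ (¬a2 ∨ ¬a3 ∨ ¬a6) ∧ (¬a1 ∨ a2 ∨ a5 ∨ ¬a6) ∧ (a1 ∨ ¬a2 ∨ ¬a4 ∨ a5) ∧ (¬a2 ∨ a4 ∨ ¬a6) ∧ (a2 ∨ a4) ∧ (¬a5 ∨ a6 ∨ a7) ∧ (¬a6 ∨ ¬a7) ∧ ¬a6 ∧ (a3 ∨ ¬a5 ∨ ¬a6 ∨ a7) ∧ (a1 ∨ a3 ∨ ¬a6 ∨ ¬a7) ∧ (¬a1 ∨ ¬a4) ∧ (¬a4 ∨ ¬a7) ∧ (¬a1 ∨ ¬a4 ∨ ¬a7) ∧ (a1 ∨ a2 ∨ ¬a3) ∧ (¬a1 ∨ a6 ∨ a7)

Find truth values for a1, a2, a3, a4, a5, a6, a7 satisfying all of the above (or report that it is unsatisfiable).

Unit clause (¬a6) forces a6 = False.
Set a1 = False.
Set a2 = True.
  then (¬a2 ∨ ¬a3) forces a3 = False.
Try a4 = True:
  (a1 ∨ ¬a2 ∨ ¬a4 ∨ a5) forces a5 = True.
  (¬a5 ∨ a6 ∨ a7) forces a7 = True.
  clause (¬a4 ∨ ¬a7) is falsified — backtrack.
So a4 = False.
Set a5 = False.
Set a7 = False.
All clauses satisfied.

a1=F, a2=T, a3=F, a4=F, a5=F, a6=F, a7=F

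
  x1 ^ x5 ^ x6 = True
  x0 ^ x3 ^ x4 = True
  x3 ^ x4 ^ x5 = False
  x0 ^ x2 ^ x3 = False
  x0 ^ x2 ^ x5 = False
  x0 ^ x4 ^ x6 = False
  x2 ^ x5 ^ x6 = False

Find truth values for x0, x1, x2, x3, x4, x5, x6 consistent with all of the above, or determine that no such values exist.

x0 = False; x1 = False; x2 = True; x3 = True; x4 = False; x5 = True; x6 = False

x1 ^ x5 ^ x6 = F ^ T ^ F = True ✓
x0 ^ x3 ^ x4 = F ^ T ^ F = True ✓
x3 ^ x4 ^ x5 = T ^ F ^ T = False ✓
x0 ^ x2 ^ x3 = F ^ T ^ T = False ✓
x0 ^ x2 ^ x5 = F ^ T ^ T = False ✓
x0 ^ x4 ^ x6 = F ^ F ^ F = False ✓
x2 ^ x5 ^ x6 = T ^ T ^ F = False ✓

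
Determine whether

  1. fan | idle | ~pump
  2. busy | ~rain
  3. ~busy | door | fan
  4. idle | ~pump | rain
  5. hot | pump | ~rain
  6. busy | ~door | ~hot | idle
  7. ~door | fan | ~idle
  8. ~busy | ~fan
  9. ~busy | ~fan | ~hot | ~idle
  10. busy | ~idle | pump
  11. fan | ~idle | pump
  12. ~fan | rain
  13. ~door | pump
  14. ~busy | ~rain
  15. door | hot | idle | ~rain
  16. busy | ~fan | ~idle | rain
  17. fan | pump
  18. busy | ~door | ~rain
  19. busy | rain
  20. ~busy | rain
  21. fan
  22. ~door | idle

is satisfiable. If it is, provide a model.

Case fan = True:
  (~busy | ~fan) forces busy = False.
  (busy | ~rain) forces rain = False.
  Clause (~fan | rain) is falsified — contradiction.
Case fan = False:
  Clause (fan) is falsified — contradiction.
Both cases fail, so the formula is unsatisfiable.

Unsatisfiable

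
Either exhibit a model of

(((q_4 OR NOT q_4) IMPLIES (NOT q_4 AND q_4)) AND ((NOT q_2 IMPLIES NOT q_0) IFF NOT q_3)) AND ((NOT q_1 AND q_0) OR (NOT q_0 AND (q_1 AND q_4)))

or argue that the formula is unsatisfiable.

UNSATISFIABLE

The conjunct (q_4 OR NOT q_4) IMPLIES (NOT q_4 AND q_4) is unsatisfiable on its own:
  q_4=F: evaluates to False.
  q_4=T: evaluates to False.
So the whole conjunction is unsatisfiable.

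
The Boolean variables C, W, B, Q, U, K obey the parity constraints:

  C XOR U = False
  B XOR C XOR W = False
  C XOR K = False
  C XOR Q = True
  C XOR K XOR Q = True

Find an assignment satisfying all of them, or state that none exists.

C = False; W = False; B = False; Q = True; U = False; K = False

C XOR U = F XOR F = False ✓
B XOR C XOR W = F XOR F XOR F = False ✓
C XOR K = F XOR F = False ✓
C XOR Q = F XOR T = True ✓
C XOR K XOR Q = F XOR F XOR T = True ✓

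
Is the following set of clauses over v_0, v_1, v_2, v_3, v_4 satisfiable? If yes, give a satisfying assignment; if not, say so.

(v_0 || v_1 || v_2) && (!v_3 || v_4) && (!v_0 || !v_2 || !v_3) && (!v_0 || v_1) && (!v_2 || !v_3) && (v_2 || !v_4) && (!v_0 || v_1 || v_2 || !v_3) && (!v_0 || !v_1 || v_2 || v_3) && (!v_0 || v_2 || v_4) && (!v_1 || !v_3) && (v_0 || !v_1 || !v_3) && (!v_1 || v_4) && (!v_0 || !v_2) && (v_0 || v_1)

v_0: False; v_1: True; v_2: True; v_3: False; v_4: True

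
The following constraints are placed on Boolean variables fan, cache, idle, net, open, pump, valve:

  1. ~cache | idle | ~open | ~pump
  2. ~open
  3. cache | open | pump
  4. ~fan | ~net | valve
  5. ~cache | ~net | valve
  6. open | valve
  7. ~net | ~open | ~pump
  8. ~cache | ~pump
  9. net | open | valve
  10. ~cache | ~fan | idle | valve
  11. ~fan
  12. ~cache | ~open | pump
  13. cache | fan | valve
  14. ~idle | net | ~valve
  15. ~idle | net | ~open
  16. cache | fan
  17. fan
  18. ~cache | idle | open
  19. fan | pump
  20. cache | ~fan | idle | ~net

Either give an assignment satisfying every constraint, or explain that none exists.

Case fan = True:
  Clause (~fan) is falsified — contradiction.
Case fan = False:
  Clause (fan) is falsified — contradiction.
Both cases fail, so the formula is unsatisfiable.

The formula is unsatisfiable.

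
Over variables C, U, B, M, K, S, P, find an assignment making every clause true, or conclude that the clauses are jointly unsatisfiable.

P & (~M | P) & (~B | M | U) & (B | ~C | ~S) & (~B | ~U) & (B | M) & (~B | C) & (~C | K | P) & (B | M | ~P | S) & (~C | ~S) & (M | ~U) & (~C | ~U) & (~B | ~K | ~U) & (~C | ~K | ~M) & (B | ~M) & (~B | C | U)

Unit clause (P) forces P = True.
Try C = False:
  (~B | C) forces B = False.
  (B | M) forces M = True.
  clause (B | ~M) is falsified — backtrack.
So C = True.
  then (~C | ~S) forces S = False.
  then (~C | ~U) forces U = False.
Try B = False:
  (B | M) forces M = True.
  clause (B | ~M) is falsified — backtrack.
So B = True.
  then (~B | M | U) forces M = True.
  then (~C | ~K | ~M) forces K = False.
All clauses satisfied.

C = True, U = False, B = True, M = True, K = False, S = False, P = True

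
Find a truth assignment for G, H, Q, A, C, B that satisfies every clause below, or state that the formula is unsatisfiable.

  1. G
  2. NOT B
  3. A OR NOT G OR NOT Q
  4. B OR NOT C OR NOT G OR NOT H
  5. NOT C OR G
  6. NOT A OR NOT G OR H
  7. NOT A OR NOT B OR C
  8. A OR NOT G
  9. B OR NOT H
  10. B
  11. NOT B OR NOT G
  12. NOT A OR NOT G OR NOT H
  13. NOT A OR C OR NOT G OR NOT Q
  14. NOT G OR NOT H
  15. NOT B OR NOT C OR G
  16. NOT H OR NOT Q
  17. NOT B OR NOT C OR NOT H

Case B = True:
  Clause (NOT B) is falsified — contradiction.
Case B = False:
  Clause (B) is falsified — contradiction.
Both cases fail, so the formula is unsatisfiable.

UNSATISFIABLE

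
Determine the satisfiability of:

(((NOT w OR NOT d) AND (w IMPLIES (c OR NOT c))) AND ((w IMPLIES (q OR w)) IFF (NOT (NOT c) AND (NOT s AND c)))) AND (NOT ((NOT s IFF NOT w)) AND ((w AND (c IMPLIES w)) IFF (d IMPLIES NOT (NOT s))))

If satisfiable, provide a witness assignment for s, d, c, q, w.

s = False, d = False, c = True, q = True, w = True

  ((NOT w OR NOT d) AND (w IMPLIES (c OR NOT c))) AND ((w IMPLIES (q OR w)) IFF (NOT (NOT c) AND (NOT s AND c))) = True
    (NOT w OR NOT d) AND (w IMPLIES (c OR NOT c)) = True
      NOT w OR NOT d = True
        NOT w = False
        NOT d = True
      w IMPLIES (c OR NOT c) = True
        c OR NOT c = True
          NOT c = False
    (w IMPLIES (q OR w)) IFF (NOT (NOT c) AND (NOT s AND c)) = True
      w IMPLIES (q OR w) = True
        q OR w = True
      NOT (NOT c) AND (NOT s AND c) = True
        NOT (NOT c) = True
          NOT c = False
        NOT s AND c = True
          NOT s = True
  NOT ((NOT s IFF NOT w)) AND ((w AND (c IMPLIES w)) IFF (d IMPLIES NOT (NOT s))) = True
    NOT ((NOT s IFF NOT w)) = True
      NOT s IFF NOT w = False
        NOT s = True
        NOT w = False
    (w AND (c IMPLIES w)) IFF (d IMPLIES NOT (NOT s)) = True
      w AND (c IMPLIES w) = True
        c IMPLIES w = True
      d IMPLIES NOT (NOT s) = True
        NOT (NOT s) = False
          NOT s = True
Both conjuncts True, so the formula holds.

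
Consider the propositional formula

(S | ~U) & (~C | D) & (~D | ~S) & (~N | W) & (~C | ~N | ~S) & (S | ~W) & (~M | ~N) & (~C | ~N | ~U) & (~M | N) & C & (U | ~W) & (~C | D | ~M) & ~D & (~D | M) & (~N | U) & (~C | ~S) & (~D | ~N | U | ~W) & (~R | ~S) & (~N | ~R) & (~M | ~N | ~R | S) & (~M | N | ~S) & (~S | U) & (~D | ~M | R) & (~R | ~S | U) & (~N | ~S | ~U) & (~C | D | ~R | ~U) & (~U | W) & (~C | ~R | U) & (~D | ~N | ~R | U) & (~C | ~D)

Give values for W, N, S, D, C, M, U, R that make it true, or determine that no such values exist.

UNSATISFIABLE

Case D = True:
  Clause (~D) is falsified — contradiction.
Case D = False:
  (~C | D) forces C = False.
  Clause (C) is falsified — contradiction.
Both cases fail, so the formula is unsatisfiable.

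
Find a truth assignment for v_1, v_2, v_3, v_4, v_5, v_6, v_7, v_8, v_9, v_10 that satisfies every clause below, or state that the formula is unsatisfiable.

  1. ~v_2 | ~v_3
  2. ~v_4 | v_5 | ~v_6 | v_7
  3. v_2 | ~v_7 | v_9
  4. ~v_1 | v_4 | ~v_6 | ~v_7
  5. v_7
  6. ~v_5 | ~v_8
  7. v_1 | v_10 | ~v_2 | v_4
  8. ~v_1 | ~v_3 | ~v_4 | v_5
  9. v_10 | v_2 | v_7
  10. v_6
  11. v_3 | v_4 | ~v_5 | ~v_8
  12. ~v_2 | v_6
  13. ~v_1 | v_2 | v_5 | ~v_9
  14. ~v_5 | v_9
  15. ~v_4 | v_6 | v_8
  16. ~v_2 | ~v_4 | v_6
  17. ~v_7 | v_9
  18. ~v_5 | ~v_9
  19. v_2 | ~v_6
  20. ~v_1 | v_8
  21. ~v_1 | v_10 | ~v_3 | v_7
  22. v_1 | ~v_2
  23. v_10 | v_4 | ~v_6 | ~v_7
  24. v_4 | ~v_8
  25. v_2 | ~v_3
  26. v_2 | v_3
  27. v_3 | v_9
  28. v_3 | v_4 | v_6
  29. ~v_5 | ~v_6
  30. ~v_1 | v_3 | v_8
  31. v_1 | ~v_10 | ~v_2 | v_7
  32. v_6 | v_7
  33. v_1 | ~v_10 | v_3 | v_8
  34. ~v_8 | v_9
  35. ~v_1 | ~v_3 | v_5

v_1 = True; v_2 = True; v_3 = False; v_4 = True; v_5 = False; v_6 = True; v_7 = True; v_8 = True; v_9 = True; v_10 = False

Unit clause (v_7) forces v_7 = True.
Unit clause (v_6) forces v_6 = True.
In (~v_7 | v_9) only v_9 is left, so v_9 = True.
In (~v_5 | ~v_9) only ~v_5 is left, so v_5 = False.
In (v_2 | ~v_6) only v_2 is left, so v_2 = True.
In (v_1 | ~v_2) only v_1 is left, so v_1 = True.
In (~v_1 | ~v_3 | v_5) only ~v_3 is left, so v_3 = False.
In (~v_1 | v_4 | ~v_6 | ~v_7) only v_4 is left, so v_4 = True.
In (~v_1 | v_8) only v_8 is left, so v_8 = True.
Set v_10 = False.
All clauses satisfied.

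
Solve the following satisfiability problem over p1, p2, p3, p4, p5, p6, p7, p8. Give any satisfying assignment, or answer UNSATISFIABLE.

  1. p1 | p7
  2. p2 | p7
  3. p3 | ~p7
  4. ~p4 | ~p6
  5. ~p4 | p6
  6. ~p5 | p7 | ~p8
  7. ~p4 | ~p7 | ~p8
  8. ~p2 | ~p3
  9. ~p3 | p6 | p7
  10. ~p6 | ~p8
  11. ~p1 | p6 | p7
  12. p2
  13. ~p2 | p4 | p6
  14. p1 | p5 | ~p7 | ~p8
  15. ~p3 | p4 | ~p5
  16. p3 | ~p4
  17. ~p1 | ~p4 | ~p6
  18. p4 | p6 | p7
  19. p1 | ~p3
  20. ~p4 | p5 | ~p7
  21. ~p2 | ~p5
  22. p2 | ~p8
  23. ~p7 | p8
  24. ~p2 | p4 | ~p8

p1 = True, p2 = True, p3 = False, p4 = False, p5 = False, p6 = True, p7 = False, p8 = False

Unit clause (p2) forces p2 = True.
In (~p2 | ~p5) only ~p5 is left, so p5 = False.
In (~p2 | ~p3) only ~p3 is left, so p3 = False.
In (p3 | ~p4) only ~p4 is left, so p4 = False.
In (~p2 | p4 | ~p8) only ~p8 is left, so p8 = False.
In (p3 | ~p7) only ~p7 is left, so p7 = False.
In (~p2 | p4 | p6) only p6 is left, so p6 = True.
In (p1 | p7) only p1 is left, so p1 = True.
All clauses satisfied.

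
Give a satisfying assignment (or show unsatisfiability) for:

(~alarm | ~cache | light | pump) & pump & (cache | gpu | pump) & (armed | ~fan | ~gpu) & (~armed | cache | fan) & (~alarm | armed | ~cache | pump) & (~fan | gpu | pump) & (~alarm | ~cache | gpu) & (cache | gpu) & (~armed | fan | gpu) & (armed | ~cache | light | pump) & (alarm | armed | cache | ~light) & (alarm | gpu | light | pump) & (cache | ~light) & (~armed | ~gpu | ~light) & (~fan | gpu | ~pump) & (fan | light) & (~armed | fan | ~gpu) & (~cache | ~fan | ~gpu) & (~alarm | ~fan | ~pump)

fan = False, armed = False, light = True, gpu = False, cache = True, pump = True, alarm = False

Unit clause (pump) forces pump = True.
Set fan = False.
  then (fan | light) forces light = True.
  then (cache | ~light) forces cache = True.
Try armed = True:
  (~armed | fan | gpu) forces gpu = True.
  clause (~armed | ~gpu | ~light) is falsified — backtrack.
So armed = False.
Set gpu = False.
  then (~alarm | ~cache | gpu) forces alarm = False.
All clauses satisfied.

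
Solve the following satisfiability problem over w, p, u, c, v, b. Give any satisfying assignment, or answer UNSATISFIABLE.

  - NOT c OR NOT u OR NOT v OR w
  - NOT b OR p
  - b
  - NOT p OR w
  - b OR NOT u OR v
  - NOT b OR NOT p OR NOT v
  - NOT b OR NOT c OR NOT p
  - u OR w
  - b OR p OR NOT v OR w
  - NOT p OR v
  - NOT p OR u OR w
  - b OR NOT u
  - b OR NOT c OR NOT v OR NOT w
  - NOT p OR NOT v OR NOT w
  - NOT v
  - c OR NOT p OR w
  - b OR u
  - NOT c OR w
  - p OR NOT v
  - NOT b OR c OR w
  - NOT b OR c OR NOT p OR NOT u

Case v = True:
  Clause (NOT v) is falsified — contradiction.
Case v = False:
  (b) forces b = True.
  (NOT b OR p) forces p = True.
  Clause (NOT p OR v) is falsified — contradiction.
Both cases fail, so the formula is unsatisfiable.

UNSATISFIABLE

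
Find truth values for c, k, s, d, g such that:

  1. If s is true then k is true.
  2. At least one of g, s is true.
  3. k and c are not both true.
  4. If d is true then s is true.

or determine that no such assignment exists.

c: False, k: True, s: False, d: False, g: True

  (1) s=F ⇒ k: vacuous ✓
  (2) {g, s}: 1 true — at least one ✓
  (3) k=T, c=F — not both ✓
  (4) d=F ⇒ s: vacuous ✓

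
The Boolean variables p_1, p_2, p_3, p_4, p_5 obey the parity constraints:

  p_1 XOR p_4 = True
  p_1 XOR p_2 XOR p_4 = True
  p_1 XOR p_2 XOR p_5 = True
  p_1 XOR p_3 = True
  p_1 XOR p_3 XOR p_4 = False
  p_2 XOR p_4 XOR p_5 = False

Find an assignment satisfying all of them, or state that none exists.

p_1 = False, p_2 = False, p_3 = True, p_4 = True, p_5 = True

p_1 XOR p_4 = F XOR T = True ✓
p_1 XOR p_2 XOR p_4 = F XOR F XOR T = True ✓
p_1 XOR p_2 XOR p_5 = F XOR F XOR T = True ✓
p_1 XOR p_3 = F XOR T = True ✓
p_1 XOR p_3 XOR p_4 = F XOR T XOR T = False ✓
p_2 XOR p_4 XOR p_5 = F XOR T XOR T = False ✓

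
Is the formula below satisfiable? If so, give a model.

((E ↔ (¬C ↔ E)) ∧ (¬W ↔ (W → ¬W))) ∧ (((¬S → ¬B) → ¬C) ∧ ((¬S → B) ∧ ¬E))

W=T, C=F, B=T, E=F, S=F

  (E ↔ (¬C ↔ E)) ∧ (¬W ↔ (W → ¬W)) = True
    E ↔ (¬C ↔ E) = True
      ¬C ↔ E = False
        ¬C = True
    ¬W ↔ (W → ¬W) = True
      ¬W = False
      W → ¬W = False
        ¬W = False
  ((¬S → ¬B) → ¬C) ∧ ((¬S → B) ∧ ¬E) = True
    (¬S → ¬B) → ¬C = True
      ¬S → ¬B = False
        ¬S = True
        ¬B = False
      ¬C = True
    (¬S → B) ∧ ¬E = True
      ¬S → B = True
        ¬S = True
      ¬E = True
Both conjuncts True, so the formula holds.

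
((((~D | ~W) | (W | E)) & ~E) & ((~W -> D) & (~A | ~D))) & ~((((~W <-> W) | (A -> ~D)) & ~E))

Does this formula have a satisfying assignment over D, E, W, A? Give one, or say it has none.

Unsatisfiable

Case E = True: the conjunct ~E is False.
Case E = False: the formula simplifies to (((~D | ~W) | W) & ((~W -> D) & (~A | ~D))) & ~(((~W <-> W) | (A -> ~D))).
  D = True: simplifies to ((~W | W) & ~A) & ~(((~W <-> W) | ~A)).
    A = True: the conjunct ~A is False.
    A = False: the conjunct ~(((~W <-> W) | ~A)) becomes ~(((~W <-> W) | True)) = False.
  D = False: the conjunct ~(((~W <-> W) | (A -> ~D))) becomes ~(((~W <-> W) | True)) = False.
Both cases fail — unsatisfiable.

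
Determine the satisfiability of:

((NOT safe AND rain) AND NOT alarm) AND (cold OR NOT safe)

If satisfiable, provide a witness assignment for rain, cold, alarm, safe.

rain = True, cold = False, alarm = False, safe = False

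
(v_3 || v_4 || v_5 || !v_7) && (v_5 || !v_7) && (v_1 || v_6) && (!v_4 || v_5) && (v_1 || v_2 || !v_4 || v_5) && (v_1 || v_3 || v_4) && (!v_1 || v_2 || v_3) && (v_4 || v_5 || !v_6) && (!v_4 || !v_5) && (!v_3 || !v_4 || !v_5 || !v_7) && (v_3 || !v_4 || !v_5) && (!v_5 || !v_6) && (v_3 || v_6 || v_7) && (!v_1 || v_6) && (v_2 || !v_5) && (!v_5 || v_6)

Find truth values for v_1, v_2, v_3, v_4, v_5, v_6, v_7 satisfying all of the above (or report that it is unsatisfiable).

Case v_6 = True:
  (!v_5 || !v_6) forces v_5 = False.
  (v_5 || !v_7) forces v_7 = False.
  (!v_4 || v_5) forces v_4 = False.
  Clause (v_4 || v_5 || !v_6) is falsified — contradiction.
Case v_6 = False:
  (v_1 || v_6) forces v_1 = True.
  Clause (!v_1 || v_6) is falsified — contradiction.
Both cases fail, so the formula is unsatisfiable.

The formula is unsatisfiable.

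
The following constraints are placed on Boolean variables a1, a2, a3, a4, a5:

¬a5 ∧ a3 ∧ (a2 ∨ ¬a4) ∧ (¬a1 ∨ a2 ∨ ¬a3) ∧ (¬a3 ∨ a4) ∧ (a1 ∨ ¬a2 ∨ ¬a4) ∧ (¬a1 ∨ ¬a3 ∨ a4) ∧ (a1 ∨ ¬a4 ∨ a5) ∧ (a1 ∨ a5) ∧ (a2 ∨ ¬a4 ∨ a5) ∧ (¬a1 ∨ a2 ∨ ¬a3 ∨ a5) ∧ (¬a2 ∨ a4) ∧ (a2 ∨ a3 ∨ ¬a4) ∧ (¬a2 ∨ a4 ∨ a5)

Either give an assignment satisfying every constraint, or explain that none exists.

a1=T, a2=T, a3=T, a4=T, a5=F

Unit clause (¬a5) forces a5 = False.
Unit clause (a3) forces a3 = True.
In (¬a3 ∨ a4) only a4 is left, so a4 = True.
In (a1 ∨ ¬a4 ∨ a5) only a1 is left, so a1 = True.
In (a2 ∨ ¬a4 ∨ a5) only a2 is left, so a2 = True.
All clauses satisfied.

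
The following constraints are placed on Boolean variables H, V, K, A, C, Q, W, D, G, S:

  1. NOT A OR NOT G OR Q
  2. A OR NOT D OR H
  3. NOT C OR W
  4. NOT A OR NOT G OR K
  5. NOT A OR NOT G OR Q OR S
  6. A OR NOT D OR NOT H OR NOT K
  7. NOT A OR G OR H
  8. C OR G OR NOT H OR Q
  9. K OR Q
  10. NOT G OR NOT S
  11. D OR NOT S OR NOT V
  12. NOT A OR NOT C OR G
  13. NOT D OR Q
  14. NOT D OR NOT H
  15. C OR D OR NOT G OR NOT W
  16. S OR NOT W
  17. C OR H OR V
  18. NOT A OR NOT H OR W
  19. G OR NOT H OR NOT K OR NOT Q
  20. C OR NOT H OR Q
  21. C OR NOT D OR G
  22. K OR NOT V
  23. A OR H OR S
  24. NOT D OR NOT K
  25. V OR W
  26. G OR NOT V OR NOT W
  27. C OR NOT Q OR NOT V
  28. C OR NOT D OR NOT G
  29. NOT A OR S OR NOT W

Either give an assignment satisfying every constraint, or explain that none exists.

H = True, V = False, K = False, A = False, C = True, Q = True, W = True, D = False, G = False, S = True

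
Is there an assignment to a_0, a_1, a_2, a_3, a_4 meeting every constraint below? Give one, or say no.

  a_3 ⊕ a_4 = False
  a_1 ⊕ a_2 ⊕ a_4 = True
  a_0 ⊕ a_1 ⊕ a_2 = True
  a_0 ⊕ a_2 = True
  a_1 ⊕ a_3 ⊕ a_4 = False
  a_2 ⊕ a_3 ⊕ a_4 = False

a_0 = True, a_1 = False, a_2 = False, a_3 = True, a_4 = True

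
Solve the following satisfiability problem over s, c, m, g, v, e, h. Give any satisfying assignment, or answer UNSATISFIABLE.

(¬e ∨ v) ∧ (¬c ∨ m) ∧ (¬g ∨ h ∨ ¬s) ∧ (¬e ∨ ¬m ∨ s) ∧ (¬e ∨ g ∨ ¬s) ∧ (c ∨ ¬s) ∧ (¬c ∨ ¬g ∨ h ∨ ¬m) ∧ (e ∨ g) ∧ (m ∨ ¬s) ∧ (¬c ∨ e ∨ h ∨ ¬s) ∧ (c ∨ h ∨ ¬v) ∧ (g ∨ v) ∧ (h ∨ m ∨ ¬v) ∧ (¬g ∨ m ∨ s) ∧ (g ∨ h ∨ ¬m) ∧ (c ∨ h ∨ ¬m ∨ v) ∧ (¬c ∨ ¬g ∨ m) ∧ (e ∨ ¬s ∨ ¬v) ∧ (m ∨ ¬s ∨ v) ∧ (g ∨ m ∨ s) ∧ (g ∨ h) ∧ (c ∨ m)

s = True, c = True, m = True, g = True, v = False, e = False, h = True

Set s = True.
  then (c ∨ ¬s) forces c = True.
  then (m ∨ ¬s) forces m = True.
Try g = False:
  (¬e ∨ g ∨ ¬s) forces e = False.
  clause (e ∨ g) is falsified — backtrack.
So g = True.
  then (¬g ∨ h ∨ ¬s) forces h = True.
Set v = False.
  then (¬e ∨ v) forces e = False.
All clauses satisfied.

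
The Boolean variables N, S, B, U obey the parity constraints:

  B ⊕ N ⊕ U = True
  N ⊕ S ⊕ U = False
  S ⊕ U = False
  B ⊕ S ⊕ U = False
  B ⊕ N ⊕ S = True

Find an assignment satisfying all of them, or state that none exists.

N=F, S=T, B=F, U=T

B ⊕ N ⊕ U = F ⊕ F ⊕ T = True ✓
N ⊕ S ⊕ U = F ⊕ T ⊕ T = False ✓
S ⊕ U = T ⊕ T = False ✓
B ⊕ S ⊕ U = F ⊕ T ⊕ T = False ✓
B ⊕ N ⊕ S = F ⊕ F ⊕ T = True ✓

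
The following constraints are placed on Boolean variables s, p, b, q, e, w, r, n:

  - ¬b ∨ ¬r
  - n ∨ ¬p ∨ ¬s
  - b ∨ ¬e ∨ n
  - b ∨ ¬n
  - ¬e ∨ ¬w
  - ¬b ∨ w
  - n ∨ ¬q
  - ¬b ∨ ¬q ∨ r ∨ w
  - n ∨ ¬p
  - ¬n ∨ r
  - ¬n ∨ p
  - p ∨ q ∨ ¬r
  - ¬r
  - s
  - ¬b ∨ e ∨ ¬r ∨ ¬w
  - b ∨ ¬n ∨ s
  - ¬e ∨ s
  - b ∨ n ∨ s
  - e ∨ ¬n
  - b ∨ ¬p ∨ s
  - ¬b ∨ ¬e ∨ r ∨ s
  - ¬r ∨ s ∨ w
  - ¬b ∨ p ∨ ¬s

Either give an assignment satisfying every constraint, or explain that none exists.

Unit clause (¬r) forces r = False.
Unit clause (s) forces s = True.
In (¬n ∨ r) only ¬n is left, so n = False.
In (n ∨ ¬p ∨ ¬s) only ¬p is left, so p = False.
In (n ∨ ¬q) only ¬q is left, so q = False.
In (¬b ∨ p ∨ ¬s) only ¬b is left, so b = False.
In (b ∨ ¬e ∨ n) only ¬e is left, so e = False.
Set w = False.
All clauses satisfied.

s = True; p = False; b = False; q = False; e = False; w = False; r = False; n = False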